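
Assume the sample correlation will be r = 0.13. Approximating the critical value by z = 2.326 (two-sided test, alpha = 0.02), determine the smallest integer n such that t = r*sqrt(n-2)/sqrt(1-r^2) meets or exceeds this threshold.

Need r·√(n−2)/√(1−r²) ≥ 2.326
√(n−2) ≥ 2.326·√(1−0.0169) / 0.13 = 2.326·0.991514 / 0.13 = 17.7405
n−2 ≥ 314.7253  ⇒  n ≥ 316.7253
Smallest integer n = 317

317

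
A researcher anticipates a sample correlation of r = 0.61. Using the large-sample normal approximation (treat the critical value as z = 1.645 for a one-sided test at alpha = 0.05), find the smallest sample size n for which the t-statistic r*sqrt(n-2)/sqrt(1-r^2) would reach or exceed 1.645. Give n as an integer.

7

r√(n−2)/√(1−r²) ≥ 1.645  ⇔  n−2 ≥ (1.645)²·(1−r²)/r²
(1−r²)/r² = (1−0.3721)/0.3721 = 1.6874
n ≥ 2 + 2.706025·1.6874 = 2 + 4.5661 = 6.5661
⌈6.5661⌉ = 7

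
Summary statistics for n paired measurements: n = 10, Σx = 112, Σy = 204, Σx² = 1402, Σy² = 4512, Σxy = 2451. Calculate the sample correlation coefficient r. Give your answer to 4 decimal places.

Numerator: nΣxy − (Σx)(Σy) = 10·2451 − (112)(204) = 1662
Denominator: √[(nΣx²−(Σx)²)(nΣy²−(Σy)²)]
  nΣx²−(Σx)² = 10·1402 − 12544 = 1476;  nΣy²−(Σy)² = 10·4512 − 41616 = 3504
  √(1476·3504) = √5171904 = 2274.1821
r = 1662 / 2274.1821 = 0.7308

0.7308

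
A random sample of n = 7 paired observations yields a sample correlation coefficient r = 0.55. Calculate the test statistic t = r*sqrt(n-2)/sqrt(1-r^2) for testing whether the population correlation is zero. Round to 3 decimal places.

1 − r² = 1 − 0.3025 = 0.6975;  √(1−r²) = 0.835165
√(n−2) = √5 = 2.236068
t = r·√(n−2)/√(1−r²) = 0.55 · 2.236068 / 0.835165 = 1.473

1.473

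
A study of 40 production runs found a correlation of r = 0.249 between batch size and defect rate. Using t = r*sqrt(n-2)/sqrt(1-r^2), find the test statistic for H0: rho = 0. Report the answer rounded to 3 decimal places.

1.585

1 − r² = 1 − 0.062001 = 0.937999;  √(1−r²) = 0.968503
√(n−2) = √38 = 6.164414
t = r·√(n−2)/√(1−r²) = 0.249 · 6.164414 / 0.968503 = 1.585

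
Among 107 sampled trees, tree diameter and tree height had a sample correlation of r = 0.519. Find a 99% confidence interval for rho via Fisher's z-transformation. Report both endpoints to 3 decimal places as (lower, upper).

Fisher z: z_r = atanh(r) = ½·ln((1+0.519)/(1−0.519)) = 0.574970
SE(z) = 1/√(n−3) = 1/√104 = 0.098058
99% ⇒ z* = 2.576; margin = 2.576·0.098058 = 0.252597
CI on z-scale: (0.322373, 0.827567)
Back-transform: tanh(0.322373) = 0.311651, tanh(0.827567) = 0.679167

(0.312, 0.679)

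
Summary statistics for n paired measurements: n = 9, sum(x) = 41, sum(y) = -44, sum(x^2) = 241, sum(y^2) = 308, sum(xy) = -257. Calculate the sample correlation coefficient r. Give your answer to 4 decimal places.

Numerator: nΣxy − (Σx)(Σy) = 9·(-257) − (41)(-44) = -509
Denominator: √[(nΣx²−(Σx)²)(nΣy²−(Σy)²)]
  nΣx²−(Σx)² = 9·241 − 1681 = 488;  nΣy²−(Σy)² = 9·308 − 1936 = 836
  √(488·836) = √407968 = 638.7237
r = -509 / 638.7237 = -0.7969

-0.7969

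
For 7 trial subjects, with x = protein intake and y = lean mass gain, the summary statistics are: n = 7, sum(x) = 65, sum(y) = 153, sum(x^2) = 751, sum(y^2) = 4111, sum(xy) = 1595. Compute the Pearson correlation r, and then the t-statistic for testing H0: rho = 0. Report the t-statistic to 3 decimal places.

1.355

Numerator: nΣxy − (Σx)(Σy) = 7·1595 − (65)(153) = 1220
Denominator: √[(nΣx²−(Σx)²)(nΣy²−(Σy)²)]
  nΣx²−(Σx)² = 7·751 − 4225 = 1032;  nΣy²−(Σy)² = 7·4111 − 23409 = 5368
  √(1032·5368) = √5539776 = 2353.6729
r = 1220 / 2353.6729 = 0.5183
t = r·√(n−2)/√(1−r²) = 0.5183·√5 / √(1−0.268635) = 1.158954 / 0.855199 = 1.355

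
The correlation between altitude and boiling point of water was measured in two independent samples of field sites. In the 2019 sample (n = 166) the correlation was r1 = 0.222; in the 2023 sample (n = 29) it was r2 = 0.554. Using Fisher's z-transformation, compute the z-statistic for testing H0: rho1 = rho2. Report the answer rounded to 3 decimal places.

Fisher z-transforms: z1 = atanh(0.222) = 0.225759, z2 = atanh(0.554) = 0.624134; difference d = -0.398375
Var(d) = 1/163 + 1/26 = 0.0061350 + 0.0384615 = 0.0445965
z = d/√Var(d) = -0.398375 / √0.0445965 = -0.398375 / 0.211179 = -1.886

-1.886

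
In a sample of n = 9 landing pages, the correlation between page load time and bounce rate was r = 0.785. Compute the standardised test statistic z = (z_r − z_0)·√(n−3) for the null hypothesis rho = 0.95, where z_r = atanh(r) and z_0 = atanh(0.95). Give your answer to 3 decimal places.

-1.895

Fisher z: atanh(0.785) = 1.058268, atanh(0.95) = 1.831781
z = (z_r − z_0)·√(n−3) = (1.058268 − 1.831781)·√6 = -0.773513 · 2.449490 = -1.895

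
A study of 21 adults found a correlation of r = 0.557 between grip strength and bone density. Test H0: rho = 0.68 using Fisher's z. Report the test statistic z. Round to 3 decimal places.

Fisher z: atanh(0.557) = 0.628473, atanh(0.68) = 0.829114
z = (z_r − z_0)·√(n−3) = (0.628473 − 0.829114)·√18 = -0.200641 · 4.242641 = -0.851

-0.851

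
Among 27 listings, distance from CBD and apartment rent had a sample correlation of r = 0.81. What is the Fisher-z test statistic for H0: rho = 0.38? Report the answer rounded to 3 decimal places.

Fisher z: atanh(0.81) = 1.127029, atanh(0.38) = 0.400060
z = (z_r − z_0)·√(n−3) = (1.127029 − 0.400060)·√24 = 0.726969 · 4.898979 = 3.561

3.561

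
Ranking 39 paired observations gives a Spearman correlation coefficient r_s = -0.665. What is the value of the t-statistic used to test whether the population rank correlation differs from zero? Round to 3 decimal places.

t = r_s·√(n−2) / √(1−r_s²) with r_s = -0.665, n = 39
  = -0.665·√37 / √(1 − 0.442225)
  = -0.665·6.082763 / 0.746843
  = -4.045037 / 0.746843 = -5.416

-5.416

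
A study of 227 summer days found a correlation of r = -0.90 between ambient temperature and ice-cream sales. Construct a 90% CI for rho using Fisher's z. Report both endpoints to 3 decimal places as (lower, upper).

z_r = atanh(-0.90) = -1.472219;  SE = 1/√(n−3) = 1/√224 = 0.066815
z-limits: -1.472219 ± 1.645·0.066815 = -1.472219 ± 0.109911 = [-1.582130, -1.362308]
ρ-limits: (tanh -1.582130, tanh -1.362308) = (-0.919, -0.877)

(-0.919, -0.877)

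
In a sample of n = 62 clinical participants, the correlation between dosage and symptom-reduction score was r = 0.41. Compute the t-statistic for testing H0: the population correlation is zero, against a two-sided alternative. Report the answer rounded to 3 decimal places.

1 − r² = 1 − 0.1681 = 0.8319;  √(1−r²) = 0.912086
√(n−2) = √60 = 7.745967
t = r·√(n−2)/√(1−r²) = 0.41 · 7.745967 / 0.912086 = 3.482

3.482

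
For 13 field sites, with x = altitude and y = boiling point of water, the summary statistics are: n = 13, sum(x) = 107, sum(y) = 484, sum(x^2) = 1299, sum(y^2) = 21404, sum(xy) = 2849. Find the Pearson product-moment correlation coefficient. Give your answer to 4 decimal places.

-0.9537

Numerator: nΣxy − (Σx)(Σy) = 13·2849 − (107)(484) = -14751
Denominator: √[(nΣx²−(Σx)²)(nΣy²−(Σy)²)]
  nΣx²−(Σx)² = 13·1299 − 11449 = 5438;  nΣy²−(Σy)² = 13·21404 − 234256 = 43996
  √(5438·43996) = √239250248 = 15467.7163
r = -14751 / 15467.7163 = -0.9537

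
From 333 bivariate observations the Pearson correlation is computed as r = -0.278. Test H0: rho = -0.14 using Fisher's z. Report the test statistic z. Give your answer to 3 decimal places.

-2.627

Fisher z: atanh(-0.278) = -0.285513, atanh(-0.14) = -0.140926
z = (z_r − z_0)·√(n−3) = (-0.285513 − (-0.140926))·√330 = -0.144587 · 18.165902 = -2.627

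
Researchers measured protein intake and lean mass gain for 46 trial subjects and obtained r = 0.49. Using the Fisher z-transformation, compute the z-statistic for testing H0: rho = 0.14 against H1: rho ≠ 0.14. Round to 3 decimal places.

Fisher z: atanh(0.49) = 0.536060, atanh(0.14) = 0.140926
z = (z_r − z_0)·√(n−3) = (0.536060 − 0.140926)·√43 = 0.395134 · 6.557439 = 2.591

2.591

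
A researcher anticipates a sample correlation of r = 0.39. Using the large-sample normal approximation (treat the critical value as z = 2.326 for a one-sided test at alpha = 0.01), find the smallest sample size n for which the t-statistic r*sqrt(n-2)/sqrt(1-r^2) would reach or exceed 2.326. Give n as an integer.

r√(n−2)/√(1−r²) ≥ 2.326  ⇔  n−2 ≥ (2.326)²·(1−r²)/r²
(1−r²)/r² = (1−0.1521)/0.1521 = 5.5746
n ≥ 2 + 5.410276·5.5746 = 2 + 30.1601 = 32.1601
⌈32.1601⌉ = 33

33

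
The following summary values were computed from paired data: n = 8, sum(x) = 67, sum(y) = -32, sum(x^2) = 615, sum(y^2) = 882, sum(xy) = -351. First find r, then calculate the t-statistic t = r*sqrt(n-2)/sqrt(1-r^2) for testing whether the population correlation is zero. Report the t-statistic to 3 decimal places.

Numerator: nΣxy − (Σx)(Σy) = 8·(-351) − (67)(-32) = -664
Denominator: √[(nΣx²−(Σx)²)(nΣy²−(Σy)²)]
  nΣx²−(Σx)² = 8·615 − 4489 = 431;  nΣy²−(Σy)² = 8·882 − 1024 = 6032
  √(431·6032) = √2599792 = 1612.3871
r = -664 / 1612.3871 = -0.4118
t = r·√(n−2)/√(1−r²) = -0.4118·√6 / √(1−0.169579) = -1.008700 / 0.911274 = -1.107

-1.107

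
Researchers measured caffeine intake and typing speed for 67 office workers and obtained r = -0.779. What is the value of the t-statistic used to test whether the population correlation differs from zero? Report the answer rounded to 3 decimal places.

t = r·√(n−2) / √(1−r²) with r = -0.779, n = 67
  = -0.779·√65 / √(1 − 0.606841)
  = -0.779·8.062258 / 0.627024
  = -6.280499 / 0.627024 = -10.016

-10.016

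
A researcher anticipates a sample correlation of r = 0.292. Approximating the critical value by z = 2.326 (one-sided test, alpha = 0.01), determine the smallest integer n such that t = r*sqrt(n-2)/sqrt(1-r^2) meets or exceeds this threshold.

Need r·√(n−2)/√(1−r²) ≥ 2.326
√(n−2) ≥ 2.326·√(1−0.085264) / 0.292 = 2.326·0.956418 / 0.292 = 7.6186
n−2 ≥ 58.0431  ⇒  n ≥ 60.0431
Smallest integer n = 61

61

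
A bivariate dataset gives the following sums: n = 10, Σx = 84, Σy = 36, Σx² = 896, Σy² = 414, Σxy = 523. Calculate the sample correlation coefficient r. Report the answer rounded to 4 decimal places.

S_xy = nΣxy − ΣxΣy = 10·523 − 84·36 = 5230 − 3024 = 2206
S_xx = nΣx² − (Σx)² = 10·896 − 84² = 8960 − 7056 = 1904
S_yy = nΣy² − (Σy)² = 10·414 − 36² = 4140 − 1296 = 2844
r = S_xy / √(S_xx·S_yy) = 2206 / √(1904·2844) = 2206 / √5414976 = 2206 / 2327.0101 = 0.9480

0.9480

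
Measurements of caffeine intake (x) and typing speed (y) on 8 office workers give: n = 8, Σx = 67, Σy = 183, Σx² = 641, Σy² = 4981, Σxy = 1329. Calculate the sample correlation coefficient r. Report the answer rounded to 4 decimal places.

S_xy = nΣxy − ΣxΣy = 8·1329 − 67·183 = 10632 − 12261 = -1629
S_xx = nΣx² − (Σx)² = 8·641 − 67² = 5128 − 4489 = 639
S_yy = nΣy² − (Σy)² = 8·4981 − 183² = 39848 − 33489 = 6359
r = S_xy / √(S_xx·S_yy) = -1629 / √(639·6359) = -1629 / √4063401 = -1629 / 2015.7879 = -0.8081

-0.8081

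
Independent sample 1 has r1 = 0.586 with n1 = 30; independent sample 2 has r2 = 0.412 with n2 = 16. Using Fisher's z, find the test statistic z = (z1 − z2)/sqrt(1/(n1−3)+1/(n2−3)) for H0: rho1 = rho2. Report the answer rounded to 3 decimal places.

z1 = atanh(0.586) = 0.671552,  z2 = atanh(0.412) = 0.438018
SE = √(1/(n1−3) + 1/(n2−3)) = √(1/27 + 1/13) = √(0.0370370 + 0.0769231) = √0.1139601 = 0.337580
z = (z1 − z2)/SE = (0.671552 − 0.438018) / 0.337580 = 0.233534 / 0.337580 = 0.692

0.692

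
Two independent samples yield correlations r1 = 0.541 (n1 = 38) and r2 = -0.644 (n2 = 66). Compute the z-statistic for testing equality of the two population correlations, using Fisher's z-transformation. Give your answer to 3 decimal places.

Fisher z-transforms: z1 = atanh(0.541) = 0.605568, z2 = atanh(-0.644) = -0.764978; difference d = 1.370546
Var(d) = 1/35 + 1/63 = 0.0285714 + 0.0158730 = 0.0444444
z = d/√Var(d) = 1.370546 / √0.0444444 = 1.370546 / 0.210818 = 6.501

6.501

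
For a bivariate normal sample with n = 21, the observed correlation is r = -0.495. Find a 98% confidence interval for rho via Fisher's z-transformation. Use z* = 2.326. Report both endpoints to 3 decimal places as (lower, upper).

(-0.797, 0.006)

Fisher z: z_r = atanh(r) = ½·ln((1+(-0.495))/(1−(-0.495))) = -0.542662
SE(z) = 1/√(n−3) = 1/√18 = 0.235702
98% ⇒ z* = 2.326; margin = 2.326·0.235702 = 0.548243
CI on z-scale: (-1.090905, 0.005581)
Back-transform: tanh(-1.090905) = -0.797208, tanh(0.005581) = 0.005581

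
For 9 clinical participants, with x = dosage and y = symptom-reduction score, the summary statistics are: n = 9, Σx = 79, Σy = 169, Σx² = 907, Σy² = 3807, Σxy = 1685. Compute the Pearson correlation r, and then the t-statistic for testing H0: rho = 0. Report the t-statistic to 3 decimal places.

S_xy = nΣxy − ΣxΣy = 9·1685 − 79·169 = 15165 − 13351 = 1814
S_xx = nΣx² − (Σx)² = 9·907 − 79² = 8163 − 6241 = 1922
S_yy = nΣy² − (Σy)² = 9·3807 − 169² = 34263 − 28561 = 5702
r = S_xy / √(S_xx·S_yy) = 1814 / √(1922·5702) = 1814 / √10959244 = 1814 / 3310.4749 = 0.5480
t = r·√(n−2)/√(1−r²) = 0.5480·√7 / √(1−0.300304) = 1.449872 / 0.836478 = 1.733

1.733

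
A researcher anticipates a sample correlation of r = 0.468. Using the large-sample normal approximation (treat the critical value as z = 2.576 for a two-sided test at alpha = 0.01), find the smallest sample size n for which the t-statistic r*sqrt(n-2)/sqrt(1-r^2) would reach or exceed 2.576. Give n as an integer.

Need r·√(n−2)/√(1−r²) ≥ 2.576
√(n−2) ≥ 2.576·√(1−0.219024) / 0.468 = 2.576·0.883728 / 0.468 = 4.8643
n−2 ≥ 23.6614  ⇒  n ≥ 25.6614
Smallest integer n = 26

26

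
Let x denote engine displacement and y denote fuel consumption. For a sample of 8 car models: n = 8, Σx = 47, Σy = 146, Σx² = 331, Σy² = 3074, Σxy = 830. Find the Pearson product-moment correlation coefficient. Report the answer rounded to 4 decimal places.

-0.1851

S_xy = nΣxy − ΣxΣy = 8·830 − 47·146 = 6640 − 6862 = -222
S_xx = nΣx² − (Σx)² = 8·331 − 47² = 2648 − 2209 = 439
S_yy = nΣy² − (Σy)² = 8·3074 − 146² = 24592 − 21316 = 3276
r = S_xy / √(S_xx·S_yy) = -222 / √(439·3276) = -222 / √1438164 = -222 / 1199.2348 = -0.1851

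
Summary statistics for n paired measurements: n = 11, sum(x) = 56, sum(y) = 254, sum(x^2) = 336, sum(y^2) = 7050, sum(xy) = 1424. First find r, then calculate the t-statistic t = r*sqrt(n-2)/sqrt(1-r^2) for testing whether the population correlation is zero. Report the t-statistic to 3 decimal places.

S_xy = nΣxy − ΣxΣy = 11·1424 − 56·254 = 15664 − 14224 = 1440
S_xx = nΣx² − (Σx)² = 11·336 − 56² = 3696 − 3136 = 560
S_yy = nΣy² − (Σy)² = 11·7050 − 254² = 77550 − 64516 = 13034
r = S_xy / √(S_xx·S_yy) = 1440 / √(560·13034) = 1440 / √7299040 = 1440 / 2701.6736 = 0.5330
t = r·√(n−2)/√(1−r²) = 0.5330·√9 / √(1−0.284089) = 1.599000 / 0.846115 = 1.890

1.890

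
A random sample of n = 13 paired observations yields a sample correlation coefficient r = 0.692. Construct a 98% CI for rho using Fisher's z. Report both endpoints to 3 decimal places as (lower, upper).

Fisher z: z_r = atanh(r) = ½·ln((1+0.692)/(1−0.692)) = 0.851783
SE(z) = 1/√(n−3) = 1/√10 = 0.316228
98% ⇒ z* = 2.326; margin = 2.326·0.316228 = 0.735546
CI on z-scale: (0.116237, 1.587329)
Back-transform: tanh(0.116237) = 0.115716, tanh(1.587329) = 0.919739

(0.116, 0.920)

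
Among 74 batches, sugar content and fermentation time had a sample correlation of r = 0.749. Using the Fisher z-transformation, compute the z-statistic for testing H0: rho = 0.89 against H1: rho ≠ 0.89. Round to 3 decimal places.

Fisher z: atanh(0.749) = 0.970673, atanh(0.89) = 1.421926
z = (z_r − z_0)·√(n−3) = (0.970673 − 1.421926)·√71 = -0.451253 · 8.426150 = -3.802

-3.802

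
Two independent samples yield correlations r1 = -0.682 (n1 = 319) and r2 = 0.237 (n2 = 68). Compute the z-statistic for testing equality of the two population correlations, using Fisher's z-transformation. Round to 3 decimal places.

-7.889

z1 = atanh(-0.682) = -0.832844,  z2 = atanh(0.237) = 0.241593
SE = √(1/(n1−3) + 1/(n2−3)) = √(1/316 + 1/65) = √(0.0031646 + 0.0153846) = √0.0185492 = 0.136195
z = (z1 − z2)/SE = (-0.832844 − 0.241593) / 0.136195 = -1.074437 / 0.136195 = -7.889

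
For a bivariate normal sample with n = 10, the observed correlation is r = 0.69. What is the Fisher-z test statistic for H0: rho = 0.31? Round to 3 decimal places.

1.395

Fisher z: atanh(0.69) = 0.847956, atanh(0.31) = 0.320545
z = (z_r − z_0)·√(n−3) = (0.847956 − 0.320545)·√7 = 0.527411 · 2.645751 = 1.395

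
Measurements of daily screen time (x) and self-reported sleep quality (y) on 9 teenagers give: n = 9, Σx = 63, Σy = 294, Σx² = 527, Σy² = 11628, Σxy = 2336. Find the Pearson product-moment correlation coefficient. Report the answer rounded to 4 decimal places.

S_xy = nΣxy − ΣxΣy = 9·2336 − 63·294 = 21024 − 18522 = 2502
S_xx = nΣx² − (Σx)² = 9·527 − 63² = 4743 − 3969 = 774
S_yy = nΣy² − (Σy)² = 9·11628 − 294² = 104652 − 86436 = 18216
r = S_xy / √(S_xx·S_yy) = 2502 / √(774·18216) = 2502 / √14099184 = 2502 / 3754.8880 = 0.6663

0.6663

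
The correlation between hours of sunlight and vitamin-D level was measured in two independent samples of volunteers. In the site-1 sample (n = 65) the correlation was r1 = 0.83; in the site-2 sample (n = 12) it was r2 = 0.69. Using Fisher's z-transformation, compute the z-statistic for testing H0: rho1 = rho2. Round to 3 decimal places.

z1 = atanh(0.83) = 1.188136,  z2 = atanh(0.69) = 0.847956
SE = √(1/(n1−3) + 1/(n2−3)) = √(1/62 + 1/9) = √(0.0161290 + 0.1111111) = √0.1272401 = 0.356707
z = (z1 − z2)/SE = (1.188136 − 0.847956) / 0.356707 = 0.340180 / 0.356707 = 0.954

0.954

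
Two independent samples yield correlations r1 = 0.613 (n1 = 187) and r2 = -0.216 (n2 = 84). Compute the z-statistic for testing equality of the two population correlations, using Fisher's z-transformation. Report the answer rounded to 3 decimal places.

6.998

Fisher z-transforms: z1 = atanh(0.613) = 0.713713, z2 = atanh(-0.216) = -0.219457; difference d = 0.933170
Var(d) = 1/184 + 1/81 = 0.0054348 + 0.0123457 = 0.0177805
z = d/√Var(d) = 0.933170 / √0.0177805 = 0.933170 / 0.133344 = 6.998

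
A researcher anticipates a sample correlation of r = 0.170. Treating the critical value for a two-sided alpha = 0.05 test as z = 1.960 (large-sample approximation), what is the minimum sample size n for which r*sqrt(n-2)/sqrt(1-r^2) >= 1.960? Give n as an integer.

r√(n−2)/√(1−r²) ≥ 1.960  ⇔  n−2 ≥ (1.960)²·(1−r²)/r²
(1−r²)/r² = (1−0.028900)/0.028900 = 33.6021
n ≥ 2 + 3.8416·33.6021 = 2 + 129.0858 = 131.0858
⌈131.0858⌉ = 132

132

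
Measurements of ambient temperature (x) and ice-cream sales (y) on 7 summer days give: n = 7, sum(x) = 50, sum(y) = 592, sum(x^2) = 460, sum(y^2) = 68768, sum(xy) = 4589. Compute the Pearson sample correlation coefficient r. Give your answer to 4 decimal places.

Numerator: nΣxy − (Σx)(Σy) = 7·4589 − (50)(592) = 2523
Denominator: √[(nΣx²−(Σx)²)(nΣy²−(Σy)²)]
  nΣx²−(Σx)² = 7·460 − 2500 = 720;  nΣy²−(Σy)² = 7·68768 − 350464 = 130912
  √(720·130912) = √94256640 = 9708.5859
r = 2523 / 9708.5859 = 0.2599

0.2599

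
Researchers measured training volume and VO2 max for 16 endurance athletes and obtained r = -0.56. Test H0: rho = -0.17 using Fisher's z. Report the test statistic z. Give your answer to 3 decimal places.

z_r = atanh(-0.56) = -0.632833,  z_0 = atanh(-0.17) = -0.171667
SE = 1/√(n−3) = 1/√13 = 0.277350
z = (z_r − z_0)/SE = (-0.632833 − (-0.171667)) / 0.277350 = -0.461166 / 0.277350 = -1.663

-1.663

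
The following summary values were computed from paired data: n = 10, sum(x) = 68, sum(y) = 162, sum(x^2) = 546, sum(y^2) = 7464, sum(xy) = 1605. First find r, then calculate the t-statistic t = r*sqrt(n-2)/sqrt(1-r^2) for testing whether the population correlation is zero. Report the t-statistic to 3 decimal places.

Numerator: nΣxy − (Σx)(Σy) = 10·1605 − (68)(162) = 5034
Denominator: √[(nΣx²−(Σx)²)(nΣy²−(Σy)²)]
  nΣx²−(Σx)² = 10·546 − 4624 = 836;  nΣy²−(Σy)² = 10·7464 − 26244 = 48396
  √(836·48396) = √40459056 = 6360.7434
r = 5034 / 6360.7434 = 0.7914
t = r·√(n−2)/√(1−r²) = 0.7914·√8 / √(1−0.626314) = 2.238417 / 0.611299 = 3.662

3.662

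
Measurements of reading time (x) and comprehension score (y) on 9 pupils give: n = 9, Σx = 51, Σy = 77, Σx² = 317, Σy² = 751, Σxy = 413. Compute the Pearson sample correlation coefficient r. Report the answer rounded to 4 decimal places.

S_xy = nΣxy − ΣxΣy = 9·413 − 51·77 = 3717 − 3927 = -210
S_xx = nΣx² − (Σx)² = 9·317 − 51² = 2853 − 2601 = 252
S_yy = nΣy² − (Σy)² = 9·751 − 77² = 6759 − 5929 = 830
r = S_xy / √(S_xx·S_yy) = -210 / √(252·830) = -210 / √209160 = -210 / 457.3401 = -0.4592

-0.4592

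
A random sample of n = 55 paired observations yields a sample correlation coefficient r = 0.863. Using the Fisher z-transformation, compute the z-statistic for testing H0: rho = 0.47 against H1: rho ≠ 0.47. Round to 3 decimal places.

5.732

Fisher z: atanh(0.863) = 1.304981, atanh(0.47) = 0.510070
z = (z_r − z_0)·√(n−3) = (1.304981 − 0.510070)·√52 = 0.794911 · 7.211103 = 5.732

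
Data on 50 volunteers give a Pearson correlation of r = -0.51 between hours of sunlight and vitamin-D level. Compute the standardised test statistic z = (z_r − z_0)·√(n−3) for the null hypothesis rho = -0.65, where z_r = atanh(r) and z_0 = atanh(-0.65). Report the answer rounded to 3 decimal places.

1.457

z_r = atanh(-0.51) = -0.562730,  z_0 = atanh(-0.65) = -0.775299
SE = 1/√(n−3) = 1/√47 = 0.145865
z = (z_r − z_0)/SE = (-0.562730 − (-0.775299)) / 0.145865 = 0.212569 / 0.145865 = 1.457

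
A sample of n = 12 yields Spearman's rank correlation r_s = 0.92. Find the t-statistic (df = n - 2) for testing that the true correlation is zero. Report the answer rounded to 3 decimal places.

t = r_s·√(n−2) / √(1−r_s²) with r_s = 0.92, n = 12
  = 0.92·√10 / √(1 − 0.8464)
  = 0.92·3.162278 / 0.391918
  = 2.909296 / 0.391918 = 7.423

7.423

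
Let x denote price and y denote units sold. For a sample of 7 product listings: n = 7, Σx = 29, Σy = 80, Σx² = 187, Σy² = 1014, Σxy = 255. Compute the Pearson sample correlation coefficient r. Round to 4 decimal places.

-0.9361

Numerator: nΣxy − (Σx)(Σy) = 7·255 − (29)(80) = -535
Denominator: √[(nΣx²−(Σx)²)(nΣy²−(Σy)²)]
  nΣx²−(Σx)² = 7·187 − 841 = 468;  nΣy²−(Σy)² = 7·1014 − 6400 = 698
  √(468·698) = √326664 = 571.5453
r = -535 / 571.5453 = -0.9361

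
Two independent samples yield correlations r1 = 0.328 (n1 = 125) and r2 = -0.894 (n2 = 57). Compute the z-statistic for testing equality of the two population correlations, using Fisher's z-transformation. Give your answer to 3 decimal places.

10.903

Fisher z-transforms: z1 = atanh(0.328) = 0.340585, z2 = atanh(-0.894) = -1.441504; difference d = 1.782089
Var(d) = 1/122 + 1/54 = 0.0081967 + 0.0185185 = 0.0267152
z = d/√Var(d) = 1.782089 / √0.0267152 = 1.782089 / 0.163448 = 10.903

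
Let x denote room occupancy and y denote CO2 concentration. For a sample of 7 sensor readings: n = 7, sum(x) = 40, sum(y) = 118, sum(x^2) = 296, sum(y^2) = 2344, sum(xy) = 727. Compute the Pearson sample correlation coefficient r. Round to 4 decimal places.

0.3408

S_xy = nΣxy − ΣxΣy = 7·727 − 40·118 = 5089 − 4720 = 369
S_xx = nΣx² − (Σx)² = 7·296 − 40² = 2072 − 1600 = 472
S_yy = nΣy² − (Σy)² = 7·2344 − 118² = 16408 − 13924 = 2484
r = S_xy / √(S_xx·S_yy) = 369 / √(472·2484) = 369 / √1172448 = 369 / 1082.7964 = 0.3408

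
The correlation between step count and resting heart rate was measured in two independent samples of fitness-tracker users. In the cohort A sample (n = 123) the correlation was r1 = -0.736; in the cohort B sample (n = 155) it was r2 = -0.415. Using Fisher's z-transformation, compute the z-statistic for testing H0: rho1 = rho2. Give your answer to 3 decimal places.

-4.095

z1 = atanh(-0.736) = -0.941695,  z2 = atanh(-0.415) = -0.441636
SE = √(1/(n1−3) + 1/(n2−3)) = √(1/120 + 1/152) = √(0.0083333 + 0.0065789) = √0.0149122 = 0.122116
z = (z1 − z2)/SE = (-0.941695 − (-0.441636)) / 0.122116 = -0.500059 / 0.122116 = -4.095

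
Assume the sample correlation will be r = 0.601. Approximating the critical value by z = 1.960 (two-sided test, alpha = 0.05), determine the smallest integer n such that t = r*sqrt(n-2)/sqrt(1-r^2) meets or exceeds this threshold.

9

Need r·√(n−2)/√(1−r²) ≥ 1.960
√(n−2) ≥ 1.960·√(1−0.361201) / 0.601 = 1.960·0.799249 / 0.601 = 2.6065
n−2 ≥ 6.7938  ⇒  n ≥ 8.7938
Smallest integer n = 9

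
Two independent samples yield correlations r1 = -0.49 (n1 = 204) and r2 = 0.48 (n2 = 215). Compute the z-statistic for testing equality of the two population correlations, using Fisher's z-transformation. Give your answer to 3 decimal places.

-10.757

Fisher z-transforms: z1 = atanh(-0.49) = -0.536060, z2 = atanh(0.48) = 0.522984; difference d = -1.059044
Var(d) = 1/201 + 1/212 = 0.0049751 + 0.0047170 = 0.0096921
z = d/√Var(d) = -1.059044 / √0.0096921 = -1.059044 / 0.098448 = -10.757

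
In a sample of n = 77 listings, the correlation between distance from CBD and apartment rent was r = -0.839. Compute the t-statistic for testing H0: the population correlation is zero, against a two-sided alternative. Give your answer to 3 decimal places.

-13.353

t = r·√(n−2) / √(1−r²) with r = -0.839, n = 77
  = -0.839·√75 / √(1 − 0.703921)
  = -0.839·8.660254 / 0.544131
  = -7.265953 / 0.544131 = -13.353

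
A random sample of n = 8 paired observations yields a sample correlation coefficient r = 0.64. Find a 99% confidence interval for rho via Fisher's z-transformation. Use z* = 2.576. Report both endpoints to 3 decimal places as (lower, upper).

(-0.375, 0.957)

Fisher z: z_r = atanh(r) = ½·ln((1+0.64)/(1−0.64)) = 0.758174
SE(z) = 1/√(n−3) = 1/√5 = 0.447214
99% ⇒ z* = 2.576; margin = 2.576·0.447214 = 1.152023
CI on z-scale: (-0.393849, 1.910197)
Back-transform: tanh(-0.393849) = -0.374674, tanh(1.910197) = 0.957102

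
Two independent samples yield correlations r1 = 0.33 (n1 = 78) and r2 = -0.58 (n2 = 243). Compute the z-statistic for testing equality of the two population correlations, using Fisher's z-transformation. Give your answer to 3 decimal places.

7.599

z1 = atanh(0.33) = 0.342828,  z2 = atanh(-0.58) = -0.662463
SE = √(1/(n1−3) + 1/(n2−3)) = √(1/75 + 1/240) = √(0.0133333 + 0.0041667) = √0.0175000 = 0.132288
z = (z1 − z2)/SE = (0.342828 − (-0.662463)) / 0.132288 = 1.005291 / 0.132288 = 7.599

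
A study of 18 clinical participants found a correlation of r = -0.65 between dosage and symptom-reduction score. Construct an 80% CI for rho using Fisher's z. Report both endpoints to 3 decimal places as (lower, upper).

(-0.803, -0.417)

Fisher z: z_r = atanh(r) = ½·ln((1+(-0.65))/(1−(-0.65))) = -0.775299
SE(z) = 1/√(n−3) = 1/√15 = 0.258199
80% ⇒ z* = 1.282; margin = 1.282·0.258199 = 0.331011
CI on z-scale: (-1.106310, -0.444288)
Back-transform: tanh(-1.106310) = -0.802754, tanh(-0.444288) = -0.417192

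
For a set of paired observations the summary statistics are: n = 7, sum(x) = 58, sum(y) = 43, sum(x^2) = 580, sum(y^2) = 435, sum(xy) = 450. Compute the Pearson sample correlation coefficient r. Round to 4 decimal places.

0.7190

Numerator: nΣxy − (Σx)(Σy) = 7·450 − (58)(43) = 656
Denominator: √[(nΣx²−(Σx)²)(nΣy²−(Σy)²)]
  nΣx²−(Σx)² = 7·580 − 3364 = 696;  nΣy²−(Σy)² = 7·435 − 1849 = 1196
  √(696·1196) = √832416 = 912.3683
r = 656 / 912.3683 = 0.7190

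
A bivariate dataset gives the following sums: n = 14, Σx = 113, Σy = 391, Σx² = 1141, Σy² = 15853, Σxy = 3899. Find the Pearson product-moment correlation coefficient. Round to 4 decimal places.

0.6992

S_xy = nΣxy − ΣxΣy = 14·3899 − 113·391 = 54586 − 44183 = 10403
S_xx = nΣx² − (Σx)² = 14·1141 − 113² = 15974 − 12769 = 3205
S_yy = nΣy² − (Σy)² = 14·15853 − 391² = 221942 − 152881 = 69061
r = S_xy / √(S_xx·S_yy) = 10403 / √(3205·69061) = 10403 / √221340505 = 10403 / 14877.5168 = 0.6992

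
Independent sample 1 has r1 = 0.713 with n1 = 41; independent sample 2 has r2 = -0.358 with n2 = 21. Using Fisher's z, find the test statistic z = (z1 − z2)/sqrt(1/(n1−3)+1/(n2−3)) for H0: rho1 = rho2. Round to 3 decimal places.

4.431

Fisher z-transforms: z1 = atanh(0.713) = 0.893260, z2 = atanh(-0.358) = -0.374590; difference d = 1.267850
Var(d) = 1/38 + 1/18 = 0.0263158 + 0.0555556 = 0.0818714
z = d/√Var(d) = 1.267850 / √0.0818714 = 1.267850 / 0.286132 = 4.431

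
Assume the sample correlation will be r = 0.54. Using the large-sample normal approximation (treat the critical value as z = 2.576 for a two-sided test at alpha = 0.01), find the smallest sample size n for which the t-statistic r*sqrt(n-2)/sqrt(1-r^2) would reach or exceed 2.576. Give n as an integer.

19

Need r·√(n−2)/√(1−r²) ≥ 2.576
√(n−2) ≥ 2.576·√(1−0.2916) / 0.54 = 2.576·0.841665 / 0.54 = 4.0151
n−2 ≥ 16.1210  ⇒  n ≥ 18.1210
Smallest integer n = 19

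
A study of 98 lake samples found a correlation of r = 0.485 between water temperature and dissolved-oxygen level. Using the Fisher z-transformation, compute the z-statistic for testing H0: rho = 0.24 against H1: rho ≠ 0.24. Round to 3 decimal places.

2.775

z_r = atanh(0.485) = 0.529502,  z_0 = atanh(0.24) = 0.244774
SE = 1/√(n−3) = 1/√95 = 0.102598
z = (z_r − z_0)/SE = (0.529502 − 0.244774) / 0.102598 = 0.284728 / 0.102598 = 2.775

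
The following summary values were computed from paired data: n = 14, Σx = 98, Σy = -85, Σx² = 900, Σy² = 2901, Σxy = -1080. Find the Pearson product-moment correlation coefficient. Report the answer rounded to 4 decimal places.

Numerator: nΣxy − (Σx)(Σy) = 14·(-1080) − (98)(-85) = -6790
Denominator: √[(nΣx²−(Σx)²)(nΣy²−(Σy)²)]
  nΣx²−(Σx)² = 14·900 − 9604 = 2996;  nΣy²−(Σy)² = 14·2901 − 7225 = 33389
  √(2996·33389) = √100033444 = 10001.6721
r = -6790 / 10001.6721 = -0.6789

-0.6789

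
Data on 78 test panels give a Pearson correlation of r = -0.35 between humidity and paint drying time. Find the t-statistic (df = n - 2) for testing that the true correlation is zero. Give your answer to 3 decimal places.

t = r·√(n−2) / √(1−r²) with r = -0.35, n = 78
  = -0.35·√76 / √(1 − 0.1225)
  = -0.35·8.717798 / 0.936750
  = -3.051229 / 0.936750 = -3.257

-3.257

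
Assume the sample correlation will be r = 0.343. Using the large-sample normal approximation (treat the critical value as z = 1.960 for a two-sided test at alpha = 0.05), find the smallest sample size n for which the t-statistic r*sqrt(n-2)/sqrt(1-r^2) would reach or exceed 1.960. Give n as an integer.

31

r√(n−2)/√(1−r²) ≥ 1.960  ⇔  n−2 ≥ (1.960)²·(1−r²)/r²
(1−r²)/r² = (1−0.117649)/0.117649 = 7.4999
n ≥ 2 + 3.8416·7.4999 = 2 + 28.8116 = 30.8116
⌈30.8116⌉ = 31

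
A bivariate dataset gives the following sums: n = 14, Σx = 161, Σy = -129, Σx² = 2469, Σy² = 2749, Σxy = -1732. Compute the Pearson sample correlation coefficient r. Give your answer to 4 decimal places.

S_xy = nΣxy − ΣxΣy = 14·(-1732) − 161·(-129) = -24248 − (-20769) = -3479
S_xx = nΣx² − (Σx)² = 14·2469 − 161² = 34566 − 25921 = 8645
S_yy = nΣy² − (Σy)² = 14·2749 − (-129)² = 38486 − 16641 = 21845
r = S_xy / √(S_xx·S_yy) = -3479 / √(8645·21845) = -3479 / √188850025 = -3479 / 13742.2715 = -0.2532

-0.2532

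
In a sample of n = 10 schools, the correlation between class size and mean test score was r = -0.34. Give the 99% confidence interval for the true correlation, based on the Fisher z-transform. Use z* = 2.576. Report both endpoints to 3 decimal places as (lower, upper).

Fisher z: z_r = atanh(r) = ½·ln((1+(-0.34))/(1−(-0.34))) = -0.354093
SE(z) = 1/√(n−3) = 1/√7 = 0.377964
99% ⇒ z* = 2.576; margin = 2.576·0.377964 = 0.973635
CI on z-scale: (-1.327728, 0.619542)
Back-transform: tanh(-1.327728) = -0.868693, tanh(0.619542) = 0.550809

(-0.869, 0.551)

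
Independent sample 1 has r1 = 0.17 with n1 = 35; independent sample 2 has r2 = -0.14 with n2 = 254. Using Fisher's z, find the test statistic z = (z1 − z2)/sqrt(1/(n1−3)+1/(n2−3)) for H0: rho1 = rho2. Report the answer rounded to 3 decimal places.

1.665

z1 = atanh(0.17) = 0.171667,  z2 = atanh(-0.14) = -0.140926
SE = √(1/(n1−3) + 1/(n2−3)) = √(1/32 + 1/251) = √(0.0312500 + 0.0039841) = √0.0352341 = 0.187707
z = (z1 − z2)/SE = (0.171667 − (-0.140926)) / 0.187707 = 0.312593 / 0.187707 = 1.665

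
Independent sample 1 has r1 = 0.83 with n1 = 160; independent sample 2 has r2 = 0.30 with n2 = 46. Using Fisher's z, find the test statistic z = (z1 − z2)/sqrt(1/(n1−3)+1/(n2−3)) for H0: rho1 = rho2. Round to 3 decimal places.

5.105

Fisher z-transforms: z1 = atanh(0.83) = 1.188136, z2 = atanh(0.30) = 0.309520; difference d = 0.878616
Var(d) = 1/157 + 1/43 = 0.0063694 + 0.0232558 = 0.0296252
z = d/√Var(d) = 0.878616 / √0.0296252 = 0.878616 / 0.172120 = 5.105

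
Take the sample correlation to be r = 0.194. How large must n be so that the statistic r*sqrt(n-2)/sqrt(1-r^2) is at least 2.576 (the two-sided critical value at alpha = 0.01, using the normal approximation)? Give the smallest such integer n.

172

Need r·√(n−2)/√(1−r²) ≥ 2.576
√(n−2) ≥ 2.576·√(1−0.037636) / 0.194 = 2.576·0.981002 / 0.194 = 13.0261
n−2 ≥ 169.6793  ⇒  n ≥ 171.6793
Smallest integer n = 172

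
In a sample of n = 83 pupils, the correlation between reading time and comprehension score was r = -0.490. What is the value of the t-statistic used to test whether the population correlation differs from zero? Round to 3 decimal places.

-5.059

t = r·√(n−2) / √(1−r²) with r = -0.490, n = 83
  = -0.490·√81 / √(1 − 0.240100)
  = -0.490·9.000000 / 0.871722
  = -4.410000 / 0.871722 = -5.059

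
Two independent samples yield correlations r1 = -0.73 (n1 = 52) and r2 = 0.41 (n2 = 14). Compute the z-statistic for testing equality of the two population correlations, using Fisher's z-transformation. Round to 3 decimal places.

-4.089

z1 = atanh(-0.73) = -0.928727,  z2 = atanh(0.41) = 0.435611
SE = √(1/(n1−3) + 1/(n2−3)) = √(1/49 + 1/11) = √(0.0204082 + 0.0909091) = √0.1113173 = 0.333642
z = (z1 − z2)/SE = (-0.928727 − 0.435611) / 0.333642 = -1.364338 / 0.333642 = -4.089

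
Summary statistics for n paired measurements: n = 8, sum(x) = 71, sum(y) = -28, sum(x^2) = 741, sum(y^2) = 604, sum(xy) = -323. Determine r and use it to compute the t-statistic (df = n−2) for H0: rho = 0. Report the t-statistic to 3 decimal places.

S_xy = nΣxy − ΣxΣy = 8·(-323) − 71·(-28) = -2584 − (-1988) = -596
S_xx = nΣx² − (Σx)² = 8·741 − 71² = 5928 − 5041 = 887
S_yy = nΣy² − (Σy)² = 8·604 − (-28)² = 4832 − 784 = 4048
r = S_xy / √(S_xx·S_yy) = -596 / √(887·4048) = -596 / √3590576 = -596 / 1894.8815 = -0.3145
t = r·√(n−2)/√(1−r²) = -0.3145·√6 / √(1−0.098910) = -0.770365 / 0.949258 = -0.812

-0.812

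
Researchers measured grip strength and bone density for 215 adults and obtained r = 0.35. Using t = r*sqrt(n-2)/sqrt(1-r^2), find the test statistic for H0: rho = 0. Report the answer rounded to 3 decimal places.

1 − r² = 1 − 0.1225 = 0.8775;  √(1−r²) = 0.936750
√(n−2) = √213 = 14.594520
t = r·√(n−2)/√(1−r²) = 0.35 · 14.594520 / 0.936750 = 5.453

5.453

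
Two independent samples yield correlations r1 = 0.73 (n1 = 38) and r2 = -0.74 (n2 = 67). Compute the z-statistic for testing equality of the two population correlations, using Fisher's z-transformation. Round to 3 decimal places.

8.939

z1 = atanh(0.73) = 0.928727,  z2 = atanh(-0.74) = -0.950479
SE = √(1/(n1−3) + 1/(n2−3)) = √(1/35 + 1/64) = √(0.0285714 + 0.0156250) = √0.0441964 = 0.210229
z = (z1 − z2)/SE = (0.928727 − (-0.950479)) / 0.210229 = 1.879206 / 0.210229 = 8.939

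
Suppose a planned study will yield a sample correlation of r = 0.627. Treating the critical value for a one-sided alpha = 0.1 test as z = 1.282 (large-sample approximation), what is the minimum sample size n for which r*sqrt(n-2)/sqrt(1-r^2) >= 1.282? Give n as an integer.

Need r·√(n−2)/√(1−r²) ≥ 1.282
√(n−2) ≥ 1.282·√(1−0.393129) / 0.627 = 1.282·0.779019 / 0.627 = 1.5928
n−2 ≥ 2.5370  ⇒  n ≥ 4.5370
Smallest integer n = 5

5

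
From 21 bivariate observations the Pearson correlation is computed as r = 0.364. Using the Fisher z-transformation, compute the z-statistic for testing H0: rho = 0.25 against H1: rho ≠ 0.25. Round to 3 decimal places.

z_r = atanh(0.364) = 0.381489,  z_0 = atanh(0.25) = 0.255413
SE = 1/√(n−3) = 1/√18 = 0.235702
z = (z_r − z_0)/SE = (0.381489 − 0.255413) / 0.235702 = 0.126076 / 0.235702 = 0.535

0.535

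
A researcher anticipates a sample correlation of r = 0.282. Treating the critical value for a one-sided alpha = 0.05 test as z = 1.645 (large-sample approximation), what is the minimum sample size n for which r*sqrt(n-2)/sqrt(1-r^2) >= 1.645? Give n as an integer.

34

r√(n−2)/√(1−r²) ≥ 1.645  ⇔  n−2 ≥ (1.645)²·(1−r²)/r²
(1−r²)/r² = (1−0.079524)/0.079524 = 11.5748
n ≥ 2 + 2.706025·11.5748 = 2 + 31.3217 = 33.3217
⌈33.3217⌉ = 34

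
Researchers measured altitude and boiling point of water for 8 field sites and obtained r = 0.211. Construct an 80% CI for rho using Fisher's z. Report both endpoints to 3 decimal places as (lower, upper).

(-0.344, 0.657)

Fisher z: z_r = atanh(r) = ½·ln((1+0.211)/(1−0.211)) = 0.214218
SE(z) = 1/√(n−3) = 1/√5 = 0.447214
80% ⇒ z* = 1.282; margin = 1.282·0.447214 = 0.573328
CI on z-scale: (-0.359110, 0.787546)
Back-transform: tanh(-0.359110) = -0.344430, tanh(0.787546) = 0.657017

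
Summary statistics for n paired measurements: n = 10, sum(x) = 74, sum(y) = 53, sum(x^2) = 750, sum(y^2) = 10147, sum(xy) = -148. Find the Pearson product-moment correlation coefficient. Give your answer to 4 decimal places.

Numerator: nΣxy − (Σx)(Σy) = 10·(-148) − (74)(53) = -5402
Denominator: √[(nΣx²−(Σx)²)(nΣy²−(Σy)²)]
  nΣx²−(Σx)² = 10·750 − 5476 = 2024;  nΣy²−(Σy)² = 10·10147 − 2809 = 98661
  √(2024·98661) = √199689864 = 14131.1664
r = -5402 / 14131.1664 = -0.3823

-0.3823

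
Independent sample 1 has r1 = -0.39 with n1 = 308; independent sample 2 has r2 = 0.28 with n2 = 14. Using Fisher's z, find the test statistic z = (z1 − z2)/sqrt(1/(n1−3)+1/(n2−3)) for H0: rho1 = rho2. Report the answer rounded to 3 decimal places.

Fisher z-transforms: z1 = atanh(-0.39) = -0.411800, z2 = atanh(0.28) = 0.287682; difference d = -0.699482
Var(d) = 1/305 + 1/11 = 0.0032787 + 0.0909091 = 0.0941878
z = d/√Var(d) = -0.699482 / √0.0941878 = -0.699482 / 0.306900 = -2.279

-2.279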